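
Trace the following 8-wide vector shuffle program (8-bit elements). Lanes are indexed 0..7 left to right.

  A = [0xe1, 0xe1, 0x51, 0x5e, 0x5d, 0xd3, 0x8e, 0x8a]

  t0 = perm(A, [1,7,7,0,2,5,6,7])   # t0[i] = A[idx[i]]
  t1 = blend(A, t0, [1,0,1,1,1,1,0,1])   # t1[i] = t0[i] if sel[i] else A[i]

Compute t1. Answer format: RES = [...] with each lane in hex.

→ t0 |e1|8a|8a|e1|51|d3|8e|8a|
→ t1 |e1|e1|8a|e1|51|d3|8e|8a|

RES = [0xe1, 0xe1, 0x8a, 0xe1, 0x51, 0xd3, 0x8e, 0x8a]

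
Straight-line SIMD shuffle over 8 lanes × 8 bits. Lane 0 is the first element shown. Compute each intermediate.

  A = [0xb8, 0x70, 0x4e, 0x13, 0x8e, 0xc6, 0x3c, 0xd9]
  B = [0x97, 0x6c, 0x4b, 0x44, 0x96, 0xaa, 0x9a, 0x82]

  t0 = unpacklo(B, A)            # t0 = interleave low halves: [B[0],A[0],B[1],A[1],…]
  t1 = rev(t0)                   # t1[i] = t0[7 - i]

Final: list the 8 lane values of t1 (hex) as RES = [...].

RES = [0x13, 0x44, 0x4e, 0x4b, 0x70, 0x6c, 0xb8, 0x97]

t0 = [0x97, 0xb8, 0x6c, 0x70, 0x4b, 0x4e, 0x44, 0x13]
t1 = [0x13, 0x44, 0x4e, 0x4b, 0x70, 0x6c, 0xb8, 0x97]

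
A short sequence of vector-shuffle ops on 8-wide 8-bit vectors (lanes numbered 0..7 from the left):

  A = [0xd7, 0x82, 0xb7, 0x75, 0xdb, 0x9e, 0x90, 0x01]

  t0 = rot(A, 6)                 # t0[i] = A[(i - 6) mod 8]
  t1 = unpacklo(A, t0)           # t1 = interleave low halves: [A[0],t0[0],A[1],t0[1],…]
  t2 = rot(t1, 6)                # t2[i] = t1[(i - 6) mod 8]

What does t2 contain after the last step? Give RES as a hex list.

→ t0 |b7|75|db|9e|90|01|d7|82|
→ t1 |d7|b7|82|75|b7|db|75|9e|
→ t2 |82|75|b7|db|75|9e|d7|b7|

RES = [0x82, 0x75, 0xb7, 0xdb, 0x75, 0x9e, 0xd7, 0xb7]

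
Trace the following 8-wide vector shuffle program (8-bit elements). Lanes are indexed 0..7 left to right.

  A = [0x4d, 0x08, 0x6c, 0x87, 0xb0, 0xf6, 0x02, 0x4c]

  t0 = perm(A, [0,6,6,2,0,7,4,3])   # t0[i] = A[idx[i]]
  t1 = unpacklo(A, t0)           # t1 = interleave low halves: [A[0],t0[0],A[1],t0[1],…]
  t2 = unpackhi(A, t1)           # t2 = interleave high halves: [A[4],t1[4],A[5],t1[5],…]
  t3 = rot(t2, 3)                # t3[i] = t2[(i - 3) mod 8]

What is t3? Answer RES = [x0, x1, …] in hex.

RES = [0x87, 0x4c, 0x6c, 0xb0, 0x6c, 0xf6, 0x02, 0x02]

t0 = [0x4d, 0x02, 0x02, 0x6c, 0x4d, 0x4c, 0xb0, 0x87]
t1 = [0x4d, 0x4d, 0x08, 0x02, 0x6c, 0x02, 0x87, 0x6c]
t2 = [0xb0, 0x6c, 0xf6, 0x02, 0x02, 0x87, 0x4c, 0x6c]
t3 = [0x87, 0x4c, 0x6c, 0xb0, 0x6c, 0xf6, 0x02, 0x02]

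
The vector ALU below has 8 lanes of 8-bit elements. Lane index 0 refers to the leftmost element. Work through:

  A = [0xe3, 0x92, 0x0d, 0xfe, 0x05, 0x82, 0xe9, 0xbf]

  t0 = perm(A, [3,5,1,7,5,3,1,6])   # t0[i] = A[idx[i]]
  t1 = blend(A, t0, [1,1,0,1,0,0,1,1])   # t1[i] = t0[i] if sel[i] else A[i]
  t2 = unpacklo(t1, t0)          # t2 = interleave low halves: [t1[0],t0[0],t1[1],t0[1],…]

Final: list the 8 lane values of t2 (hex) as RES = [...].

  t0: fe 82 92 bf 82 fe 92 e9
  t1: fe 82 0d bf 05 82 92 e9
  t2: fe fe 82 82 0d 92 bf bf

RES = [0xfe, 0xfe, 0x82, 0x82, 0x0d, 0x92, 0xbf, 0xbf]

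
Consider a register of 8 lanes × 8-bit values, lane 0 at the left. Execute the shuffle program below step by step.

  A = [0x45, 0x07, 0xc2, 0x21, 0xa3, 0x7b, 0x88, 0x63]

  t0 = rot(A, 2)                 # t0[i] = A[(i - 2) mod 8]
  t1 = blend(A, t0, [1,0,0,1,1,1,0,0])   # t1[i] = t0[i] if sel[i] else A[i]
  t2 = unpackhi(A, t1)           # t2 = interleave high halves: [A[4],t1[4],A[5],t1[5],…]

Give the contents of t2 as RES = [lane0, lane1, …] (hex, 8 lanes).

RES = [ 0xa3  0xc2  0x7b  0x21  0x88  0x88  0x63  0x63 ]

→ t0 |88|63|45|07|c2|21|a3|7b|
→ t1 |88|07|c2|07|c2|21|88|63|
→ t2 |a3|c2|7b|21|88|88|63|63|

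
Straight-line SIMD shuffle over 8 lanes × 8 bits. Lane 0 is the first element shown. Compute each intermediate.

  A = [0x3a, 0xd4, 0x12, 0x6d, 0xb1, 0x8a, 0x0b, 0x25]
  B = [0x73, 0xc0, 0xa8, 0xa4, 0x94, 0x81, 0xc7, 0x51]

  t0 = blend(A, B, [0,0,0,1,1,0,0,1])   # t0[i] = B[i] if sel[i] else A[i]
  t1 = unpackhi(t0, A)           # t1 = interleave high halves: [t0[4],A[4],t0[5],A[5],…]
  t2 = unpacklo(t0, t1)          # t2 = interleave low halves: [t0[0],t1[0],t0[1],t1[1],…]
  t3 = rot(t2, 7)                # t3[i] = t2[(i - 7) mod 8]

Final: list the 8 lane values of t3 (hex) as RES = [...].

RES = [ 0x94  0xd4  0xb1  0x12  0x8a  0xa4  0x8a  0x3a ]

  t0: 3a d4 12 a4 94 8a 0b 51
  t1: 94 b1 8a 8a 0b 0b 51 25
  t2: 3a 94 d4 b1 12 8a a4 8a
  t3: 94 d4 b1 12 8a a4 8a 3a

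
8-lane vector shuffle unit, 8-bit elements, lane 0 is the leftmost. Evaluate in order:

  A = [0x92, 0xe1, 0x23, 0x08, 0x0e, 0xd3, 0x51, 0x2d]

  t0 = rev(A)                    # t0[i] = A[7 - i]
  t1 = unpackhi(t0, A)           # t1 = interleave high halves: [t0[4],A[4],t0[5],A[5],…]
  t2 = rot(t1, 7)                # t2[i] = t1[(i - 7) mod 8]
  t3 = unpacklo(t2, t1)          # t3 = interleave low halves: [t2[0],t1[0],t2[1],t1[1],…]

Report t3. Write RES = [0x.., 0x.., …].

RES = [0x0e, 0x08, 0x23, 0x0e, 0xd3, 0x23, 0xe1, 0xd3]

t0 = [0x2d, 0x51, 0xd3, 0x0e, 0x08, 0x23, 0xe1, 0x92]
t1 = [0x08, 0x0e, 0x23, 0xd3, 0xe1, 0x51, 0x92, 0x2d]
t2 = [0x0e, 0x23, 0xd3, 0xe1, 0x51, 0x92, 0x2d, 0x08]
t3 = [0x0e, 0x08, 0x23, 0x0e, 0xd3, 0x23, 0xe1, 0xd3]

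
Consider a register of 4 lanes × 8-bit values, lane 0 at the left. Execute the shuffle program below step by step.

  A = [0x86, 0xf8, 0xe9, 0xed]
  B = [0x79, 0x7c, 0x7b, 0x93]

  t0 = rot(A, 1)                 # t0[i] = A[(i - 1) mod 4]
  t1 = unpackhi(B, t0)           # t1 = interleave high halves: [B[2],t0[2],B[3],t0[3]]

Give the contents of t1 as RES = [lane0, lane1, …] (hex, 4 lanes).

RES = [0x7b, 0xf8, 0x93, 0xe9]

→ t0 |ed|86|f8|e9|
→ t1 |7b|f8|93|e9|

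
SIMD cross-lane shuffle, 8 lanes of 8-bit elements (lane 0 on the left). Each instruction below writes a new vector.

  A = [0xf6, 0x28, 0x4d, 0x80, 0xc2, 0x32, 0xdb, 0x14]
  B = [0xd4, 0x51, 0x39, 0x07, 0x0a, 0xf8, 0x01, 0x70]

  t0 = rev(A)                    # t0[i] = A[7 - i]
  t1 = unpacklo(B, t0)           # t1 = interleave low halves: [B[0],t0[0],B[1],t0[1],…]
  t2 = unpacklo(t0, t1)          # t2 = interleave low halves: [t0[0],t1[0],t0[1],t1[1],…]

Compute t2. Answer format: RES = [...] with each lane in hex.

→ t0 |14|db|32|c2|80|4d|28|f6|
→ t1 |d4|14|51|db|39|32|07|c2|
→ t2 |14|d4|db|14|32|51|c2|db|

RES = [0x14, 0xd4, 0xdb, 0x14, 0x32, 0x51, 0xc2, 0xdb]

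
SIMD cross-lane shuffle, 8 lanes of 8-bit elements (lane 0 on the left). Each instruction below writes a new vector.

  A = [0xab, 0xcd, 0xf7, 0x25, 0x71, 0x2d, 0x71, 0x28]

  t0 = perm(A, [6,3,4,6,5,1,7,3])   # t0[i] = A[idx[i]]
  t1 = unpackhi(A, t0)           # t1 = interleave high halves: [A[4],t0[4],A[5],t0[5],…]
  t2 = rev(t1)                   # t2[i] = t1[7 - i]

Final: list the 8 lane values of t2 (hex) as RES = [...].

RES = [0x25, 0x28, 0x28, 0x71, 0xcd, 0x2d, 0x2d, 0x71]

  t0: 71 25 71 71 2d cd 28 25
  t1: 71 2d 2d cd 71 28 28 25
  t2: 25 28 28 71 cd 2d 2d 71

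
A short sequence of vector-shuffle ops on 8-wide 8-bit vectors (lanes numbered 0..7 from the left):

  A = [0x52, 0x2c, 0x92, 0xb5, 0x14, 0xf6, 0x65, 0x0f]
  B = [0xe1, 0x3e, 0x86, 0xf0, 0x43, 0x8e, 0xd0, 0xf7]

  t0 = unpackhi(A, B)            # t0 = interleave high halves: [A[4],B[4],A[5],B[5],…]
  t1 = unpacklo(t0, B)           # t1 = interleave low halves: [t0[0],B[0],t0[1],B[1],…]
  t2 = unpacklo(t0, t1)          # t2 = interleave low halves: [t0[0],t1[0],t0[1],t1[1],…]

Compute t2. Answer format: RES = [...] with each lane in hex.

RES = [0x14, 0x14, 0x43, 0xe1, 0xf6, 0x43, 0x8e, 0x3e]

t0 = [0x14, 0x43, 0xf6, 0x8e, 0x65, 0xd0, 0x0f, 0xf7]
t1 = [0x14, 0xe1, 0x43, 0x3e, 0xf6, 0x86, 0x8e, 0xf0]
t2 = [0x14, 0x14, 0x43, 0xe1, 0xf6, 0x43, 0x8e, 0x3e]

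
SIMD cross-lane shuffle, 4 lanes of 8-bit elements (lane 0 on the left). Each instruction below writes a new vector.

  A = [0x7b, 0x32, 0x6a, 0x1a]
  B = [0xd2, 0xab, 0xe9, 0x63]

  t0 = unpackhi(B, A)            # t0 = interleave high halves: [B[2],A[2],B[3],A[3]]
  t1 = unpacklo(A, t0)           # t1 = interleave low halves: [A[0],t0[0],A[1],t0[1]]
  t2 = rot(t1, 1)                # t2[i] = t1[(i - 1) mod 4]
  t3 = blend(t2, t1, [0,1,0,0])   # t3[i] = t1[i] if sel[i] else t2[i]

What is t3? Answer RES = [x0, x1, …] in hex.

RES = [ 0x6a  0xe9  0xe9  0x32 ]

  t0: e9 6a 63 1a
  t1: 7b e9 32 6a
  t2: 6a 7b e9 32
  t3: 6a e9 e9 32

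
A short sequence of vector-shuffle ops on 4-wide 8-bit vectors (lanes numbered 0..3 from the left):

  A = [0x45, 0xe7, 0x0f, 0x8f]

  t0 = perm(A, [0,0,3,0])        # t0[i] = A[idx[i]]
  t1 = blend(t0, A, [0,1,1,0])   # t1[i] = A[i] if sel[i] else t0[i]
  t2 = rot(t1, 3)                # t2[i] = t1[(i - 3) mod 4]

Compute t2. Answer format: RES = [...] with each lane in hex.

RES = [0xe7, 0x0f, 0x45, 0x45]

t0 = [0x45, 0x45, 0x8f, 0x45]
t1 = [0x45, 0xe7, 0x0f, 0x45]
t2 = [0xe7, 0x0f, 0x45, 0x45]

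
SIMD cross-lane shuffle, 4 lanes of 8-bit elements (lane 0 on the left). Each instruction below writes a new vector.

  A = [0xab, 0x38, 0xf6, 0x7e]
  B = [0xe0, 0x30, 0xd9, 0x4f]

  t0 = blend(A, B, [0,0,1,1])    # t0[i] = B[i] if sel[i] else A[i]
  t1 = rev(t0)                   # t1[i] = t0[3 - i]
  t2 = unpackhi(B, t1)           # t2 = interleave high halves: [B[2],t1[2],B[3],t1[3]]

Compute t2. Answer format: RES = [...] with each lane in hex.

RES = [0xd9, 0x38, 0x4f, 0xab]

→ t0 |ab|38|d9|4f|
→ t1 |4f|d9|38|ab|
→ t2 |d9|38|4f|ab|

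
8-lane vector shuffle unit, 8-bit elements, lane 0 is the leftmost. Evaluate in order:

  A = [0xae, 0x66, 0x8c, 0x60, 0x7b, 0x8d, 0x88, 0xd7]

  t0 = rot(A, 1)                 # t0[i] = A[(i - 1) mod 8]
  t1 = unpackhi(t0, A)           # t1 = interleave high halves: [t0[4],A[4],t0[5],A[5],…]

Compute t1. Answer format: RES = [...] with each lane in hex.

→ t0 |d7|ae|66|8c|60|7b|8d|88|
→ t1 |60|7b|7b|8d|8d|88|88|d7|

RES = [ 0x60  0x7b  0x7b  0x8d  0x8d  0x88  0x88  0xd7 ]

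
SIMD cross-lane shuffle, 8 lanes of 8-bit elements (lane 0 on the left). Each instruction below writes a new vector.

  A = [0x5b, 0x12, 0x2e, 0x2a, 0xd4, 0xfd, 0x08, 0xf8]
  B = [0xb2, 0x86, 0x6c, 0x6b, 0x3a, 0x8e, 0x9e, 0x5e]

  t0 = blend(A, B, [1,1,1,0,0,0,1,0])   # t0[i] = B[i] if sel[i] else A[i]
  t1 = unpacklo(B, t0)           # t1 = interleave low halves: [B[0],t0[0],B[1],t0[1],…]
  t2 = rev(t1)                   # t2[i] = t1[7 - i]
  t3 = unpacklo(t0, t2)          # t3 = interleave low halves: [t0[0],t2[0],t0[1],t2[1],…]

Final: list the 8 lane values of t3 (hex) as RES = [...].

→ t0 |b2|86|6c|2a|d4|fd|9e|f8|
→ t1 |b2|b2|86|86|6c|6c|6b|2a|
→ t2 |2a|6b|6c|6c|86|86|b2|b2|
→ t3 |b2|2a|86|6b|6c|6c|2a|6c|

RES = [ 0xb2  0x2a  0x86  0x6b  0x6c  0x6c  0x2a  0x6c ]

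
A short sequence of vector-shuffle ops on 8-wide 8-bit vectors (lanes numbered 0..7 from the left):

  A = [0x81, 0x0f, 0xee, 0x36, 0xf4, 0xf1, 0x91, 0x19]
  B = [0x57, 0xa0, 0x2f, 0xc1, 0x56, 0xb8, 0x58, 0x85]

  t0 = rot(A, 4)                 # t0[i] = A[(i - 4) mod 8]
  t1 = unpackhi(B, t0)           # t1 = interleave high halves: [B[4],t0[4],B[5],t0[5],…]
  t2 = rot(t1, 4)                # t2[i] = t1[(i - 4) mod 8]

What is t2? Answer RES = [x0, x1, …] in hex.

→ t0 |f4|f1|91|19|81|0f|ee|36|
→ t1 |56|81|b8|0f|58|ee|85|36|
→ t2 |58|ee|85|36|56|81|b8|0f|

RES = [ 0x58  0xee  0x85  0x36  0x56  0x81  0xb8  0x0f ]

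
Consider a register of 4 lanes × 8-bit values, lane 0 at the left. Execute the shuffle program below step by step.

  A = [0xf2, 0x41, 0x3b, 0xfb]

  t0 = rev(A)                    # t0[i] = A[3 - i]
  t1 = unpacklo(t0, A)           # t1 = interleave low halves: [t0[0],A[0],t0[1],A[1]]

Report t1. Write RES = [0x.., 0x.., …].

t0 = [0xfb, 0x3b, 0x41, 0xf2]
t1 = [0xfb, 0xf2, 0x3b, 0x41]

RES = [ 0xfb  0xf2  0x3b  0x41 ]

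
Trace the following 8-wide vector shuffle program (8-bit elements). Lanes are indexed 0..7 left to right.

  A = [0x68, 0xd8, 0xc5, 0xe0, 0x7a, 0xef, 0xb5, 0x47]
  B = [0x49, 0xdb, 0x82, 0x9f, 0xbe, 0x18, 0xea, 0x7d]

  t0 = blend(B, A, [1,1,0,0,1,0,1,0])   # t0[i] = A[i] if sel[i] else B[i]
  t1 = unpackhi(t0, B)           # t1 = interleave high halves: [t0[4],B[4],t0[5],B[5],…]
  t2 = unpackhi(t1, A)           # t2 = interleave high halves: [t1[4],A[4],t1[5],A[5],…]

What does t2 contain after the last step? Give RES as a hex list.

→ t0 |68|d8|82|9f|7a|18|b5|7d|
→ t1 |7a|be|18|18|b5|ea|7d|7d|
→ t2 |b5|7a|ea|ef|7d|b5|7d|47|

RES = [ 0xb5  0x7a  0xea  0xef  0x7d  0xb5  0x7d  0x47 ]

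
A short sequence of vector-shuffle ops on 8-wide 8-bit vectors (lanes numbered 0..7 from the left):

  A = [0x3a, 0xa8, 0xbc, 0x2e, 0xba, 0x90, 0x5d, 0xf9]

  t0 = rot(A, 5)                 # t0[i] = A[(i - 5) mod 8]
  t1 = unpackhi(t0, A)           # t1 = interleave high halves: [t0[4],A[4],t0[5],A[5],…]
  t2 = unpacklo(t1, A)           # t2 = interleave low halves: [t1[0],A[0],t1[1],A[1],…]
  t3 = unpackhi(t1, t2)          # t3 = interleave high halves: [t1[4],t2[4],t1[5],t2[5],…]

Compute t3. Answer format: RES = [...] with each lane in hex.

  t0: 2e ba 90 5d f9 3a a8 bc
  t1: f9 ba 3a 90 a8 5d bc f9
  t2: f9 3a ba a8 3a bc 90 2e
  t3: a8 3a 5d bc bc 90 f9 2e

RES = [ 0xa8  0x3a  0x5d  0xbc  0xbc  0x90  0xf9  0x2e ]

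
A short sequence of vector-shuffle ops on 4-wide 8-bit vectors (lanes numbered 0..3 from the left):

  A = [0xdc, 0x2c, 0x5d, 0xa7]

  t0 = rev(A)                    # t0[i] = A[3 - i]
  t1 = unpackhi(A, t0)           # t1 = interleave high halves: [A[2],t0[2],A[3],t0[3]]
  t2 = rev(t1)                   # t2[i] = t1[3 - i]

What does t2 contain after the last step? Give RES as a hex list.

RES = [0xdc, 0xa7, 0x2c, 0x5d]

  t0: a7 5d 2c dc
  t1: 5d 2c a7 dc
  t2: dc a7 2c 5d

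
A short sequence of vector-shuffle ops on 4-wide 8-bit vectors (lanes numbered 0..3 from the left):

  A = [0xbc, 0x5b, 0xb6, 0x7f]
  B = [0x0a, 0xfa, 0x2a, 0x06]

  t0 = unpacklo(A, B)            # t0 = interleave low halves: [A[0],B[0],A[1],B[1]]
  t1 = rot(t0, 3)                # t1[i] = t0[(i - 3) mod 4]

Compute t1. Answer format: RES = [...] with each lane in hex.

→ t0 |bc|0a|5b|fa|
→ t1 |0a|5b|fa|bc|

RES = [0x0a, 0x5b, 0xfa, 0xbc]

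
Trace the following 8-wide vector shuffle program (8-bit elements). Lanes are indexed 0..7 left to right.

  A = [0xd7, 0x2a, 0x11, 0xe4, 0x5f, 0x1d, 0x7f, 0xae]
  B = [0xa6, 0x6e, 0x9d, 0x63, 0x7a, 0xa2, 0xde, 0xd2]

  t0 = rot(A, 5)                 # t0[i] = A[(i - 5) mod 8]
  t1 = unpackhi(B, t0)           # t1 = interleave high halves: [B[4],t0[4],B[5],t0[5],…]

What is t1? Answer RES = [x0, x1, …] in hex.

t0 = [0xe4, 0x5f, 0x1d, 0x7f, 0xae, 0xd7, 0x2a, 0x11]
t1 = [0x7a, 0xae, 0xa2, 0xd7, 0xde, 0x2a, 0xd2, 0x11]

RES = [0x7a, 0xae, 0xa2, 0xd7, 0xde, 0x2a, 0xd2, 0x11]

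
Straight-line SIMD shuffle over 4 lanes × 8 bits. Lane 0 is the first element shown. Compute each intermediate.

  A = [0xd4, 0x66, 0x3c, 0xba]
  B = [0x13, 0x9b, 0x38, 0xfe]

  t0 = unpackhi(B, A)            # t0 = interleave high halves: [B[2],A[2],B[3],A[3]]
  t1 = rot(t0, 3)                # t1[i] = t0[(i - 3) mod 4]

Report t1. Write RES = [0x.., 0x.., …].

RES = [0x3c, 0xfe, 0xba, 0x38]

→ t0 |38|3c|fe|ba|
→ t1 |3c|fe|ba|38|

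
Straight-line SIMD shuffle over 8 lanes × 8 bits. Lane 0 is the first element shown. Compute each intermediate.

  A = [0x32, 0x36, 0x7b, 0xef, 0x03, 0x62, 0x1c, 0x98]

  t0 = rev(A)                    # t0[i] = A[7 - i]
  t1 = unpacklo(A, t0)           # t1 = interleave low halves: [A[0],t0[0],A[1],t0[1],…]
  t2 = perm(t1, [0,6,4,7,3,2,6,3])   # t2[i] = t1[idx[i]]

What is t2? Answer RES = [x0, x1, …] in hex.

t0 = [0x98, 0x1c, 0x62, 0x03, 0xef, 0x7b, 0x36, 0x32]
t1 = [0x32, 0x98, 0x36, 0x1c, 0x7b, 0x62, 0xef, 0x03]
t2 = [0x32, 0xef, 0x7b, 0x03, 0x1c, 0x36, 0xef, 0x1c]

RES = [0x32, 0xef, 0x7b, 0x03, 0x1c, 0x36, 0xef, 0x1c]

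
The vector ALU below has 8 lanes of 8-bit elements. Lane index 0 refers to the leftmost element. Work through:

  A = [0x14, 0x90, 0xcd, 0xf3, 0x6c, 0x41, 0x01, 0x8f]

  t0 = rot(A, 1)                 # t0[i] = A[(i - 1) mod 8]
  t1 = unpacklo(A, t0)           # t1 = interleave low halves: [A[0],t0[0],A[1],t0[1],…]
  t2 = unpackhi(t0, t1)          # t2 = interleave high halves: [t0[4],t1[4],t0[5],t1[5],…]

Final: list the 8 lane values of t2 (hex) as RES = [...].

t0 = [0x8f, 0x14, 0x90, 0xcd, 0xf3, 0x6c, 0x41, 0x01]
t1 = [0x14, 0x8f, 0x90, 0x14, 0xcd, 0x90, 0xf3, 0xcd]
t2 = [0xf3, 0xcd, 0x6c, 0x90, 0x41, 0xf3, 0x01, 0xcd]

RES = [ 0xf3  0xcd  0x6c  0x90  0x41  0xf3  0x01  0xcd ]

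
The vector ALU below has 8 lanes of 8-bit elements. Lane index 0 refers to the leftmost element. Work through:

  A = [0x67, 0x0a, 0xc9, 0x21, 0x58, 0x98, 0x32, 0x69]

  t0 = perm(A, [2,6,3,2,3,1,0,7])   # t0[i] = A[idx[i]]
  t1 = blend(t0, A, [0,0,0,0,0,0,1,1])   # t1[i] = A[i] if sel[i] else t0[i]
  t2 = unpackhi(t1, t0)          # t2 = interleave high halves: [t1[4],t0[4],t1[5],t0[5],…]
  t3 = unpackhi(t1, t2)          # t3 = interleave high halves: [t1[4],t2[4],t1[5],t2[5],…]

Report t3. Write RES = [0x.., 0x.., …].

RES = [ 0x21  0x32  0x0a  0x67  0x32  0x69  0x69  0x69 ]

→ t0 |c9|32|21|c9|21|0a|67|69|
→ t1 |c9|32|21|c9|21|0a|32|69|
→ t2 |21|21|0a|0a|32|67|69|69|
→ t3 |21|32|0a|67|32|69|69|69|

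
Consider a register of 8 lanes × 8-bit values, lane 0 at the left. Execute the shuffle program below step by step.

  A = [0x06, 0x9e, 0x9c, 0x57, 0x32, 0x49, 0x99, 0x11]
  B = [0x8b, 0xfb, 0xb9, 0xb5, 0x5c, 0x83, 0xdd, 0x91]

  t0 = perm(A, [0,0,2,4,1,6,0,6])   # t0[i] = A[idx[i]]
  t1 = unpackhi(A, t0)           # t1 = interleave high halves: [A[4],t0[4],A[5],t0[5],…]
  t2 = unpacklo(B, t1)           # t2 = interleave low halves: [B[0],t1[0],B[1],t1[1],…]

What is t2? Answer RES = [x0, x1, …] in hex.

RES = [ 0x8b  0x32  0xfb  0x9e  0xb9  0x49  0xb5  0x99 ]

  t0: 06 06 9c 32 9e 99 06 99
  t1: 32 9e 49 99 99 06 11 99
  t2: 8b 32 fb 9e b9 49 b5 99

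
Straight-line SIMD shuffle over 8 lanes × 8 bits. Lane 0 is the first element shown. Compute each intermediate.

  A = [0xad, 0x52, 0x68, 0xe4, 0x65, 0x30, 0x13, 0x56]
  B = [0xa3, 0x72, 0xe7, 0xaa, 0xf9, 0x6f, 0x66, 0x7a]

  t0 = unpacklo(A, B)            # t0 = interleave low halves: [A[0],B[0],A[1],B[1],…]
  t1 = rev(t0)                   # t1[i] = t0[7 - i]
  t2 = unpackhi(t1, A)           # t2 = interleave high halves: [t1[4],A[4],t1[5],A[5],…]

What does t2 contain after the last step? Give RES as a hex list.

t0 = [0xad, 0xa3, 0x52, 0x72, 0x68, 0xe7, 0xe4, 0xaa]
t1 = [0xaa, 0xe4, 0xe7, 0x68, 0x72, 0x52, 0xa3, 0xad]
t2 = [0x72, 0x65, 0x52, 0x30, 0xa3, 0x13, 0xad, 0x56]

RES = [ 0x72  0x65  0x52  0x30  0xa3  0x13  0xad  0x56 ]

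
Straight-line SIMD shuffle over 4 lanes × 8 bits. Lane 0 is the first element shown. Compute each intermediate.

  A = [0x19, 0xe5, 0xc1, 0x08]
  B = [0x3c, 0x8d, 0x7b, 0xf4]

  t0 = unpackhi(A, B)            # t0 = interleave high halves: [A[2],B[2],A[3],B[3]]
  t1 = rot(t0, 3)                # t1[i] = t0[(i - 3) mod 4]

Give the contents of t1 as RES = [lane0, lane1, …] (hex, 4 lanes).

RES = [ 0x7b  0x08  0xf4  0xc1 ]

→ t0 |c1|7b|08|f4|
→ t1 |7b|08|f4|c1|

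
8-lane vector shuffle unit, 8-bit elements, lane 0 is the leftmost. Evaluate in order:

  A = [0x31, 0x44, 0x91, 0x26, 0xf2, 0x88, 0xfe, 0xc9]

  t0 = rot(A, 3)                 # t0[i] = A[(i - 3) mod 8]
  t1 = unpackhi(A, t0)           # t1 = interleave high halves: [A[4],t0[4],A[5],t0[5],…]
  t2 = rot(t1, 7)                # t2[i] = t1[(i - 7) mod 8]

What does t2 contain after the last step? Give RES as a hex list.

  t0: 88 fe c9 31 44 91 26 f2
  t1: f2 44 88 91 fe 26 c9 f2
  t2: 44 88 91 fe 26 c9 f2 f2

RES = [ 0x44  0x88  0x91  0xfe  0x26  0xc9  0xf2  0xf2 ]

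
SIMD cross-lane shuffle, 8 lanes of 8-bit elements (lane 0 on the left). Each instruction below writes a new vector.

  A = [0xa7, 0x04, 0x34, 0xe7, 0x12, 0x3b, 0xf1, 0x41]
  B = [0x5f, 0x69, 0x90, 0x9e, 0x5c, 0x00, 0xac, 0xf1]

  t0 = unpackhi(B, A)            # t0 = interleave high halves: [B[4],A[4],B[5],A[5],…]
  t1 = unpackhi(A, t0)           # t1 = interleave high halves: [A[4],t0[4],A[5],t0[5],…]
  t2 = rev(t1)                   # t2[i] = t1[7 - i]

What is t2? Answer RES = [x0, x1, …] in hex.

RES = [0x41, 0x41, 0xf1, 0xf1, 0xf1, 0x3b, 0xac, 0x12]

  t0: 5c 12 00 3b ac f1 f1 41
  t1: 12 ac 3b f1 f1 f1 41 41
  t2: 41 41 f1 f1 f1 3b ac 12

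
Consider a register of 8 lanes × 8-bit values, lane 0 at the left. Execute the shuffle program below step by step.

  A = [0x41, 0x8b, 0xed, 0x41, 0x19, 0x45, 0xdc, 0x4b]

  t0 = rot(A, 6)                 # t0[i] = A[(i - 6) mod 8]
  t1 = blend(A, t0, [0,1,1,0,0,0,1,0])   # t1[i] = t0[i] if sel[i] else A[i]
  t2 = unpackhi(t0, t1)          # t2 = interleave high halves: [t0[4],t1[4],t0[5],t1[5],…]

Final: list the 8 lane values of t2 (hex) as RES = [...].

RES = [ 0xdc  0x19  0x4b  0x45  0x41  0x41  0x8b  0x4b ]

  t0: ed 41 19 45 dc 4b 41 8b
  t1: 41 41 19 41 19 45 41 4b
  t2: dc 19 4b 45 41 41 8b 4b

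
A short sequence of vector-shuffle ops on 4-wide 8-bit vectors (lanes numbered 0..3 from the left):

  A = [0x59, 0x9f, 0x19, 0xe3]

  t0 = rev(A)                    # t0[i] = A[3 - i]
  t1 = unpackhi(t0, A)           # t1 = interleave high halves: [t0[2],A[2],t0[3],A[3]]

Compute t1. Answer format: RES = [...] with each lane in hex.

  t0: e3 19 9f 59
  t1: 9f 19 59 e3

RES = [0x9f, 0x19, 0x59, 0xe3]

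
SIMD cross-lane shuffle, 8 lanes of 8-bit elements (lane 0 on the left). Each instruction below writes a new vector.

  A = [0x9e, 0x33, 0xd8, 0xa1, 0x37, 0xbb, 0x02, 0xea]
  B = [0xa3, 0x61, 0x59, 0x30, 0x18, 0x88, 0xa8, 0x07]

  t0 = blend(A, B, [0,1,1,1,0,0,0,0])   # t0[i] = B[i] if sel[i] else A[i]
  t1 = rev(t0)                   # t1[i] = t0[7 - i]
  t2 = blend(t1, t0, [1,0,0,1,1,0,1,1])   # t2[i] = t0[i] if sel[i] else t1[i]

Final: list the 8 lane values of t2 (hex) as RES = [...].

→ t0 |9e|61|59|30|37|bb|02|ea|
→ t1 |ea|02|bb|37|30|59|61|9e|
→ t2 |9e|02|bb|30|37|59|02|ea|

RES = [ 0x9e  0x02  0xbb  0x30  0x37  0x59  0x02  0xea ]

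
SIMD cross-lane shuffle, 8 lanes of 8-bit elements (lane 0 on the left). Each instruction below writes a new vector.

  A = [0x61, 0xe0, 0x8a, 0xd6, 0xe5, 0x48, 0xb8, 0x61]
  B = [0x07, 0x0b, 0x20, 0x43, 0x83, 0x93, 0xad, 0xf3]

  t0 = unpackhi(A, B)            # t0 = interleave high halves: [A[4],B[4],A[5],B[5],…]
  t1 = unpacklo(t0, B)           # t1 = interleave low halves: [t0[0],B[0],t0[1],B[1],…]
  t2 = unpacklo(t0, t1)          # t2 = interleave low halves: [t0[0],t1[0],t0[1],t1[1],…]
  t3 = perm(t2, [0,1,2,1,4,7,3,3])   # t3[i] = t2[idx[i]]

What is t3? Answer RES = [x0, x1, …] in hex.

t0 = [0xe5, 0x83, 0x48, 0x93, 0xb8, 0xad, 0x61, 0xf3]
t1 = [0xe5, 0x07, 0x83, 0x0b, 0x48, 0x20, 0x93, 0x43]
t2 = [0xe5, 0xe5, 0x83, 0x07, 0x48, 0x83, 0x93, 0x0b]
t3 = [0xe5, 0xe5, 0x83, 0xe5, 0x48, 0x0b, 0x07, 0x07]

RES = [0xe5, 0xe5, 0x83, 0xe5, 0x48, 0x0b, 0x07, 0x07]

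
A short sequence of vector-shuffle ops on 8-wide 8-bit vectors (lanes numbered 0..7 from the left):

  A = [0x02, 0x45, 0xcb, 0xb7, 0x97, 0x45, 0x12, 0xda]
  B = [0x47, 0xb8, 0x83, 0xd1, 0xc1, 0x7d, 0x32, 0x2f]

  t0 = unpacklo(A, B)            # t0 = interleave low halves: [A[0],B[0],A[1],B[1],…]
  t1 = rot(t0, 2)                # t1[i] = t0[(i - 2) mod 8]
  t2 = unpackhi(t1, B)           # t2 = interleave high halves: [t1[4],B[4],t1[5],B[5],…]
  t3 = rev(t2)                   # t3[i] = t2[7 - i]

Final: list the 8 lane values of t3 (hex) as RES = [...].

  t0: 02 47 45 b8 cb 83 b7 d1
  t1: b7 d1 02 47 45 b8 cb 83
  t2: 45 c1 b8 7d cb 32 83 2f
  t3: 2f 83 32 cb 7d b8 c1 45

RES = [ 0x2f  0x83  0x32  0xcb  0x7d  0xb8  0xc1  0x45 ]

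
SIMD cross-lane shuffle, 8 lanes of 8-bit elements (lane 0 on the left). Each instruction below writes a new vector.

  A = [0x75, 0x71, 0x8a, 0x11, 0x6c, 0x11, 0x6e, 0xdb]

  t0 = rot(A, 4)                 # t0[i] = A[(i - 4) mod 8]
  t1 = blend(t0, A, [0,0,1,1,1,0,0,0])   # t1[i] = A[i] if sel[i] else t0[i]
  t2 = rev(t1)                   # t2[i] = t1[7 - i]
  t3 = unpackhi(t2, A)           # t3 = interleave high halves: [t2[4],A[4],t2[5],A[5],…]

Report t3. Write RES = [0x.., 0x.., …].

RES = [ 0x11  0x6c  0x8a  0x11  0x11  0x6e  0x6c  0xdb ]

t0 = [0x6c, 0x11, 0x6e, 0xdb, 0x75, 0x71, 0x8a, 0x11]
t1 = [0x6c, 0x11, 0x8a, 0x11, 0x6c, 0x71, 0x8a, 0x11]
t2 = [0x11, 0x8a, 0x71, 0x6c, 0x11, 0x8a, 0x11, 0x6c]
t3 = [0x11, 0x6c, 0x8a, 0x11, 0x11, 0x6e, 0x6c, 0xdb]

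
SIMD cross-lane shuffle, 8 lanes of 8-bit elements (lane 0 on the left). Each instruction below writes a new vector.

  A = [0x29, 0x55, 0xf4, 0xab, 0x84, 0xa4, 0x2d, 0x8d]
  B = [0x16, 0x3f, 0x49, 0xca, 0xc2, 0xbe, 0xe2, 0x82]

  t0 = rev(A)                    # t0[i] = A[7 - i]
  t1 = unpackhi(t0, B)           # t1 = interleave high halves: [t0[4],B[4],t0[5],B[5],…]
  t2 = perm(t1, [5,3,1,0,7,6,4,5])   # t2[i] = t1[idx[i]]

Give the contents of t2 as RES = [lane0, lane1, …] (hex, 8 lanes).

RES = [ 0xe2  0xbe  0xc2  0xab  0x82  0x29  0x55  0xe2 ]

  t0: 8d 2d a4 84 ab f4 55 29
  t1: ab c2 f4 be 55 e2 29 82
  t2: e2 be c2 ab 82 29 55 e2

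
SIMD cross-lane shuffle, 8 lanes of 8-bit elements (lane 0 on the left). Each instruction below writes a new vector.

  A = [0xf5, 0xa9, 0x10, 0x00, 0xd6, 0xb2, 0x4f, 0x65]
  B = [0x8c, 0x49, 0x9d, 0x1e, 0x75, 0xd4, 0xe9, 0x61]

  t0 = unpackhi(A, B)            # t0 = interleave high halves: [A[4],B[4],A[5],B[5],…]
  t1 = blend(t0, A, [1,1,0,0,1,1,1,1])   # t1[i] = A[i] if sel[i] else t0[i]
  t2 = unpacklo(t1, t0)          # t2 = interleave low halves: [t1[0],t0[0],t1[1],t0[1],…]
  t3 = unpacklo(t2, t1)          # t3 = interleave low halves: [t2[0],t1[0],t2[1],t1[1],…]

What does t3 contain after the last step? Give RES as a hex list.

RES = [ 0xf5  0xf5  0xd6  0xa9  0xa9  0xb2  0x75  0xd4 ]

→ t0 |d6|75|b2|d4|4f|e9|65|61|
→ t1 |f5|a9|b2|d4|d6|b2|4f|65|
→ t2 |f5|d6|a9|75|b2|b2|d4|d4|
→ t3 |f5|f5|d6|a9|a9|b2|75|d4|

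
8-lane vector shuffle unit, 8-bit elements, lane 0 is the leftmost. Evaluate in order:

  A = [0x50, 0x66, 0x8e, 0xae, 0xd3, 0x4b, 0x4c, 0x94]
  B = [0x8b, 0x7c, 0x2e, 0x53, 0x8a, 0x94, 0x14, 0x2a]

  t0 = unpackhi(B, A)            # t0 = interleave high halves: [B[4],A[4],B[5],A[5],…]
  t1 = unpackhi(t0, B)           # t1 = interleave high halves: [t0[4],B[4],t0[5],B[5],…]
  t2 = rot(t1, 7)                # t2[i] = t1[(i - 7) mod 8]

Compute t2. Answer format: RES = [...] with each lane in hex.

→ t0 |8a|d3|94|4b|14|4c|2a|94|
→ t1 |14|8a|4c|94|2a|14|94|2a|
→ t2 |8a|4c|94|2a|14|94|2a|14|

RES = [0x8a, 0x4c, 0x94, 0x2a, 0x14, 0x94, 0x2a, 0x14]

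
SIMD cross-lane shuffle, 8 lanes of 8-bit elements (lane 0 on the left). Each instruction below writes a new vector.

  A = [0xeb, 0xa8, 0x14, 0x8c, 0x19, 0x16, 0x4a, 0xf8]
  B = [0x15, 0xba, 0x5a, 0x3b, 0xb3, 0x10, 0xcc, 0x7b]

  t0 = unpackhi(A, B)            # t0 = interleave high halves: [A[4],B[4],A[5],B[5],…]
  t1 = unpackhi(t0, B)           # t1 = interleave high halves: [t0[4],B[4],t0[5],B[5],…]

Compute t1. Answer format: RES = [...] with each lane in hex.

RES = [ 0x4a  0xb3  0xcc  0x10  0xf8  0xcc  0x7b  0x7b ]

  t0: 19 b3 16 10 4a cc f8 7b
  t1: 4a b3 cc 10 f8 cc 7b 7b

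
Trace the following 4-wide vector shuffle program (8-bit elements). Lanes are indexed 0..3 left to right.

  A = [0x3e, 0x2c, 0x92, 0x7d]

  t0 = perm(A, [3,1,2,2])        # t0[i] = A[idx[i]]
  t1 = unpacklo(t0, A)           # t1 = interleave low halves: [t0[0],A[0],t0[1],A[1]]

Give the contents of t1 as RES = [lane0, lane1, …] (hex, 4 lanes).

RES = [0x7d, 0x3e, 0x2c, 0x2c]

t0 = [0x7d, 0x2c, 0x92, 0x92]
t1 = [0x7d, 0x3e, 0x2c, 0x2c]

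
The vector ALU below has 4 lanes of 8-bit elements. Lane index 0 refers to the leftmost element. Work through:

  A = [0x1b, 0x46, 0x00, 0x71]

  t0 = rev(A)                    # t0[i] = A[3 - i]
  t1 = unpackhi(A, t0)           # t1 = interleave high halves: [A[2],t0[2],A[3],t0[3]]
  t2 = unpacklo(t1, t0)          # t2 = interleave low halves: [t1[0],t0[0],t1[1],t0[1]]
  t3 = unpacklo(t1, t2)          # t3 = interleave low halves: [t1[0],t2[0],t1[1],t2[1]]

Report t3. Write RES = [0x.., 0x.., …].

  t0: 71 00 46 1b
  t1: 00 46 71 1b
  t2: 00 71 46 00
  t3: 00 00 46 71

RES = [0x00, 0x00, 0x46, 0x71]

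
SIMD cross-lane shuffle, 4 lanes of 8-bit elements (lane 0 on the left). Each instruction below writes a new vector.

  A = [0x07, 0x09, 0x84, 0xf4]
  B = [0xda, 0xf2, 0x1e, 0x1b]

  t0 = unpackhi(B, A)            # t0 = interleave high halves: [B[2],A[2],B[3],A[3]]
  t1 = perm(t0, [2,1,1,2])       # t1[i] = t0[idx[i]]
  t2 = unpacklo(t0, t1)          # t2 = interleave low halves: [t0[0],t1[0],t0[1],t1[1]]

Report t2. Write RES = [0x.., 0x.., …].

  t0: 1e 84 1b f4
  t1: 1b 84 84 1b
  t2: 1e 1b 84 84

RES = [0x1e, 0x1b, 0x84, 0x84]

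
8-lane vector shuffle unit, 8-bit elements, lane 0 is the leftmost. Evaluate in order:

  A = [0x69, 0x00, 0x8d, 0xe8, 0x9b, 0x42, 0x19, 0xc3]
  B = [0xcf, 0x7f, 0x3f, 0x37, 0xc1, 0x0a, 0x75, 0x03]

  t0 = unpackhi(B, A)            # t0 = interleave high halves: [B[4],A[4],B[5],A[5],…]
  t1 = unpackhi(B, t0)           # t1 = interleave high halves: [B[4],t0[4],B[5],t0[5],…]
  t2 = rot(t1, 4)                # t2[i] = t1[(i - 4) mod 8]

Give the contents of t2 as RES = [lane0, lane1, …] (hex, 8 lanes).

t0 = [0xc1, 0x9b, 0x0a, 0x42, 0x75, 0x19, 0x03, 0xc3]
t1 = [0xc1, 0x75, 0x0a, 0x19, 0x75, 0x03, 0x03, 0xc3]
t2 = [0x75, 0x03, 0x03, 0xc3, 0xc1, 0x75, 0x0a, 0x19]

RES = [0x75, 0x03, 0x03, 0xc3, 0xc1, 0x75, 0x0a, 0x19]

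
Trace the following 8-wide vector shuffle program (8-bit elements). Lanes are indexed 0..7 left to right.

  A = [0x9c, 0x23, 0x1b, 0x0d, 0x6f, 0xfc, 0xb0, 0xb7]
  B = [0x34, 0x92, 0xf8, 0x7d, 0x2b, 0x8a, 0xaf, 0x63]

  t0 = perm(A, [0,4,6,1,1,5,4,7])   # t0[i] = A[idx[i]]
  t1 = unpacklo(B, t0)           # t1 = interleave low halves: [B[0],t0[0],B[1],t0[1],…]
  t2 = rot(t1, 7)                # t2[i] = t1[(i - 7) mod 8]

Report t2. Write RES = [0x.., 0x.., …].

RES = [ 0x9c  0x92  0x6f  0xf8  0xb0  0x7d  0x23  0x34 ]

→ t0 |9c|6f|b0|23|23|fc|6f|b7|
→ t1 |34|9c|92|6f|f8|b0|7d|23|
→ t2 |9c|92|6f|f8|b0|7d|23|34|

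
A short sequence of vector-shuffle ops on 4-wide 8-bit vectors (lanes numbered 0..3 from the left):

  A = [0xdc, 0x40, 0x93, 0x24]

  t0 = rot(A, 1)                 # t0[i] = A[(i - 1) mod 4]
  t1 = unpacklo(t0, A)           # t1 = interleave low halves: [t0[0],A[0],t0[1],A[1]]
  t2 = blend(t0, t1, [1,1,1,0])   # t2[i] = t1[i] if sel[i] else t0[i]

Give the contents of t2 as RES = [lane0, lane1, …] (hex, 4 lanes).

  t0: 24 dc 40 93
  t1: 24 dc dc 40
  t2: 24 dc dc 93

RES = [0x24, 0xdc, 0xdc, 0x93]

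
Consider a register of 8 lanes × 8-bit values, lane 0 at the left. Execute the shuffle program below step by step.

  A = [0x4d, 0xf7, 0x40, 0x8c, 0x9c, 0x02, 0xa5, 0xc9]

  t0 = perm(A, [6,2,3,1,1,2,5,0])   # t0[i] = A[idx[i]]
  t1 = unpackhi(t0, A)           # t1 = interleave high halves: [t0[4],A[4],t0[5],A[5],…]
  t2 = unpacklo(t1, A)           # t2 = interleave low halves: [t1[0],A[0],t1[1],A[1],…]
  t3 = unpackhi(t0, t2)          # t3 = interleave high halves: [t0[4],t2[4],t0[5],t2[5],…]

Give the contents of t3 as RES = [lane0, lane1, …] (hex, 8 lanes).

RES = [ 0xf7  0x40  0x40  0x40  0x02  0x02  0x4d  0x8c ]

→ t0 |a5|40|8c|f7|f7|40|02|4d|
→ t1 |f7|9c|40|02|02|a5|4d|c9|
→ t2 |f7|4d|9c|f7|40|40|02|8c|
→ t3 |f7|40|40|40|02|02|4d|8c|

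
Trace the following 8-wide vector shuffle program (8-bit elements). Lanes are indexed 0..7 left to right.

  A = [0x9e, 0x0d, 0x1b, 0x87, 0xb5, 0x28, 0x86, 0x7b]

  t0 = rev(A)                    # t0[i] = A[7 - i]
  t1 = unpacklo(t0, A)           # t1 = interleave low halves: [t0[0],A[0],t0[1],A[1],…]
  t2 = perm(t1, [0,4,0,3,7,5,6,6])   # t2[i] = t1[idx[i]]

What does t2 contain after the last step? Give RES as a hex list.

t0 = [0x7b, 0x86, 0x28, 0xb5, 0x87, 0x1b, 0x0d, 0x9e]
t1 = [0x7b, 0x9e, 0x86, 0x0d, 0x28, 0x1b, 0xb5, 0x87]
t2 = [0x7b, 0x28, 0x7b, 0x0d, 0x87, 0x1b, 0xb5, 0xb5]

RES = [0x7b, 0x28, 0x7b, 0x0d, 0x87, 0x1b, 0xb5, 0xb5]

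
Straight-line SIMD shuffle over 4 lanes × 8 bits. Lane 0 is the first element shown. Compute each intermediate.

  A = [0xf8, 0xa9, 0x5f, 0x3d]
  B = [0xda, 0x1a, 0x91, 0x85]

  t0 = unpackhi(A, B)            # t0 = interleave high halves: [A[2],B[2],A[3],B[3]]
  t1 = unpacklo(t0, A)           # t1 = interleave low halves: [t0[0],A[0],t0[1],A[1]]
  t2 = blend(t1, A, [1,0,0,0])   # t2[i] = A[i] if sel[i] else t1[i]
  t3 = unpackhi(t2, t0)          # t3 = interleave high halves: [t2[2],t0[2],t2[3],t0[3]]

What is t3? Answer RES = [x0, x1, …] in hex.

  t0: 5f 91 3d 85
  t1: 5f f8 91 a9
  t2: f8 f8 91 a9
  t3: 91 3d a9 85

RES = [ 0x91  0x3d  0xa9  0x85 ]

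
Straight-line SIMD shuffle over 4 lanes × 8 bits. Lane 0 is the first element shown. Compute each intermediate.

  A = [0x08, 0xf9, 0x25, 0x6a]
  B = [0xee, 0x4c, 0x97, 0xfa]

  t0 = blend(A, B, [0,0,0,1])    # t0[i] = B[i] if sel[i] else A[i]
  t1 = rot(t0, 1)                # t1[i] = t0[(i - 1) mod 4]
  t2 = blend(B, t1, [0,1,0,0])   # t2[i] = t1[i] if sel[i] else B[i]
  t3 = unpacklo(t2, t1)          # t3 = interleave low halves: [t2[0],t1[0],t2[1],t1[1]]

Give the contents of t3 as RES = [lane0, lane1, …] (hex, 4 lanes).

RES = [0xee, 0xfa, 0x08, 0x08]

t0 = [0x08, 0xf9, 0x25, 0xfa]
t1 = [0xfa, 0x08, 0xf9, 0x25]
t2 = [0xee, 0x08, 0x97, 0xfa]
t3 = [0xee, 0xfa, 0x08, 0x08]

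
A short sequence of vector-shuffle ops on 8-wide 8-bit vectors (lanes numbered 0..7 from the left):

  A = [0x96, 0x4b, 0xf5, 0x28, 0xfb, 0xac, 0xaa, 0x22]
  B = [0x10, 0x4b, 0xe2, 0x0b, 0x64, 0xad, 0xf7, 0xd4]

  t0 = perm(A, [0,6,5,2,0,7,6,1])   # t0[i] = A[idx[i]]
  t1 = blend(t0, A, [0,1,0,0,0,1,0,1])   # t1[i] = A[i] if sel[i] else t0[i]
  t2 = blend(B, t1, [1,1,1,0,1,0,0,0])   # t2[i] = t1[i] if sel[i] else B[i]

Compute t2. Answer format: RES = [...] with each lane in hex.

RES = [0x96, 0x4b, 0xac, 0x0b, 0x96, 0xad, 0xf7, 0xd4]

t0 = [0x96, 0xaa, 0xac, 0xf5, 0x96, 0x22, 0xaa, 0x4b]
t1 = [0x96, 0x4b, 0xac, 0xf5, 0x96, 0xac, 0xaa, 0x22]
t2 = [0x96, 0x4b, 0xac, 0x0b, 0x96, 0xad, 0xf7, 0xd4]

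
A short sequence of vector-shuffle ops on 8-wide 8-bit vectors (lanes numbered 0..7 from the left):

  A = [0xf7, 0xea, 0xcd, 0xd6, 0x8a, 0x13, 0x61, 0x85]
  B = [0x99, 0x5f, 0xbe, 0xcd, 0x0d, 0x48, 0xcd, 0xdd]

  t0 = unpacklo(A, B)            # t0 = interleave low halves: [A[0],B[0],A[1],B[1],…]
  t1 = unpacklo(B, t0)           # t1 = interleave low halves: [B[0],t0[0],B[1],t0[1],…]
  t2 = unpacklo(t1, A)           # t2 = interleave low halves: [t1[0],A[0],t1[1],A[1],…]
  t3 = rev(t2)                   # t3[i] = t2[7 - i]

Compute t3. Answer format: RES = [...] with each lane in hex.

RES = [ 0xd6  0x99  0xcd  0x5f  0xea  0xf7  0xf7  0x99 ]

  t0: f7 99 ea 5f cd be d6 cd
  t1: 99 f7 5f 99 be ea cd 5f
  t2: 99 f7 f7 ea 5f cd 99 d6
  t3: d6 99 cd 5f ea f7 f7 99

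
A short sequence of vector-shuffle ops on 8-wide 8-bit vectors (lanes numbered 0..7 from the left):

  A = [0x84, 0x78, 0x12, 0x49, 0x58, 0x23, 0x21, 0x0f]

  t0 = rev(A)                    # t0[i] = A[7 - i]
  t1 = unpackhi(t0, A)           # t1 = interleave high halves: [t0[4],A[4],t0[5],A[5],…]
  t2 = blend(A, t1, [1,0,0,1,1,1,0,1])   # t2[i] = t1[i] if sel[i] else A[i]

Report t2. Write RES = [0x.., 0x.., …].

RES = [ 0x49  0x78  0x12  0x23  0x78  0x21  0x21  0x0f ]

→ t0 |0f|21|23|58|49|12|78|84|
→ t1 |49|58|12|23|78|21|84|0f|
→ t2 |49|78|12|23|78|21|21|0f|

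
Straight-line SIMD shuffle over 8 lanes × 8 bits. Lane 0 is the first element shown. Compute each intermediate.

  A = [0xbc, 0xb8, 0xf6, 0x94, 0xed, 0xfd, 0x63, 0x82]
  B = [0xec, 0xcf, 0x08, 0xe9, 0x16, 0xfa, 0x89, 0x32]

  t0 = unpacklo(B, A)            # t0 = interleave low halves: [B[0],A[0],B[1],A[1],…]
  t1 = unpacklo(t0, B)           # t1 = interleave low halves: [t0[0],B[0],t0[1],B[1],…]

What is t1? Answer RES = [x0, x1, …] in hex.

RES = [ 0xec  0xec  0xbc  0xcf  0xcf  0x08  0xb8  0xe9 ]

t0 = [0xec, 0xbc, 0xcf, 0xb8, 0x08, 0xf6, 0xe9, 0x94]
t1 = [0xec, 0xec, 0xbc, 0xcf, 0xcf, 0x08, 0xb8, 0xe9]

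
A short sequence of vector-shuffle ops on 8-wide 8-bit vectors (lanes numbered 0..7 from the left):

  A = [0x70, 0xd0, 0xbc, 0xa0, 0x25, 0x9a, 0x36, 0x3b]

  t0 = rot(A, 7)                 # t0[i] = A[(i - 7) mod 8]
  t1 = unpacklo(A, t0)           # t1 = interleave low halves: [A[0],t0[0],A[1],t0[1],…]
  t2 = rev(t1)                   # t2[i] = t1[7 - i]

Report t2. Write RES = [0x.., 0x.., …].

RES = [ 0x25  0xa0  0xa0  0xbc  0xbc  0xd0  0xd0  0x70 ]

t0 = [0xd0, 0xbc, 0xa0, 0x25, 0x9a, 0x36, 0x3b, 0x70]
t1 = [0x70, 0xd0, 0xd0, 0xbc, 0xbc, 0xa0, 0xa0, 0x25]
t2 = [0x25, 0xa0, 0xa0, 0xbc, 0xbc, 0xd0, 0xd0, 0x70]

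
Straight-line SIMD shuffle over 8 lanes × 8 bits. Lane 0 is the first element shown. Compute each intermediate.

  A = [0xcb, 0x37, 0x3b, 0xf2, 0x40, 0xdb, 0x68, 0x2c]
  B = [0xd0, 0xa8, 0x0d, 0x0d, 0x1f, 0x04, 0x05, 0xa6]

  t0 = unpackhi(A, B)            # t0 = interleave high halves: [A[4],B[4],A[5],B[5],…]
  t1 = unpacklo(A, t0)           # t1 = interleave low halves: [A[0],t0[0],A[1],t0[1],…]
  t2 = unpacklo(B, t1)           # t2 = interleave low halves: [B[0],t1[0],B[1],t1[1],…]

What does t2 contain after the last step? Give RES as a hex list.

t0 = [0x40, 0x1f, 0xdb, 0x04, 0x68, 0x05, 0x2c, 0xa6]
t1 = [0xcb, 0x40, 0x37, 0x1f, 0x3b, 0xdb, 0xf2, 0x04]
t2 = [0xd0, 0xcb, 0xa8, 0x40, 0x0d, 0x37, 0x0d, 0x1f]

RES = [0xd0, 0xcb, 0xa8, 0x40, 0x0d, 0x37, 0x0d, 0x1f]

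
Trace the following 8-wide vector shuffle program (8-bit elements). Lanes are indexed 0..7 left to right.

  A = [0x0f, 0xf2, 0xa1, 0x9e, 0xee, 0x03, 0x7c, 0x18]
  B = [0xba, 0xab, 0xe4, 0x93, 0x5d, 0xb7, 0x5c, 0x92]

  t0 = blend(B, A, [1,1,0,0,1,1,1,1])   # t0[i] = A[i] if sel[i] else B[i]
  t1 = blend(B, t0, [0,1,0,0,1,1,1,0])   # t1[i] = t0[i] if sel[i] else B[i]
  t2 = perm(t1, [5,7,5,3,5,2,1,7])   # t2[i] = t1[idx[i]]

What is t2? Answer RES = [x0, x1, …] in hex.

t0 = [0x0f, 0xf2, 0xe4, 0x93, 0xee, 0x03, 0x7c, 0x18]
t1 = [0xba, 0xf2, 0xe4, 0x93, 0xee, 0x03, 0x7c, 0x92]
t2 = [0x03, 0x92, 0x03, 0x93, 0x03, 0xe4, 0xf2, 0x92]

RES = [ 0x03  0x92  0x03  0x93  0x03  0xe4  0xf2  0x92 ]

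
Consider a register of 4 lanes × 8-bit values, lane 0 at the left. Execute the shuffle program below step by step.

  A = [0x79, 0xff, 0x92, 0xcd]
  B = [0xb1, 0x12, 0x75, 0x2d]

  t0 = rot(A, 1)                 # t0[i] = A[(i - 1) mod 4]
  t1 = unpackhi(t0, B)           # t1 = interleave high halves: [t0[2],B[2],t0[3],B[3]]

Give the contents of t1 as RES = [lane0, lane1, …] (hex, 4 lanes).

  t0: cd 79 ff 92
  t1: ff 75 92 2d

RES = [0xff, 0x75, 0x92, 0x2d]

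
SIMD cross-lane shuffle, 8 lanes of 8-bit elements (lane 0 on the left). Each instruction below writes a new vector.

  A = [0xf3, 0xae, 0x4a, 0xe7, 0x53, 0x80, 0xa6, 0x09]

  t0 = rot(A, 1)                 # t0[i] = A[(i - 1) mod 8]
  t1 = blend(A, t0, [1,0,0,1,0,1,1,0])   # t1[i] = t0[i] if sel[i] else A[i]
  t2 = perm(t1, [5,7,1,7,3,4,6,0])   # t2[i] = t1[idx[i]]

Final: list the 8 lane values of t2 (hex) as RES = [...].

→ t0 |09|f3|ae|4a|e7|53|80|a6|
→ t1 |09|ae|4a|4a|53|53|80|09|
→ t2 |53|09|ae|09|4a|53|80|09|

RES = [0x53, 0x09, 0xae, 0x09, 0x4a, 0x53, 0x80, 0x09]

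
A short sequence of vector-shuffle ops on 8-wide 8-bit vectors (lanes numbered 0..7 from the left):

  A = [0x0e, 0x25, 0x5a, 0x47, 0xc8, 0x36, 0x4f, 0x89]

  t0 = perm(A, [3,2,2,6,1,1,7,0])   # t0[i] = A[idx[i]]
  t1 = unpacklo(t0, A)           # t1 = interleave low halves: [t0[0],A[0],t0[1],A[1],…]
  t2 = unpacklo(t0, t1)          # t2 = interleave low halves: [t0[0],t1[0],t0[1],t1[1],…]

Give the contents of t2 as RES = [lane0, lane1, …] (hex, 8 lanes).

RES = [ 0x47  0x47  0x5a  0x0e  0x5a  0x5a  0x4f  0x25 ]

t0 = [0x47, 0x5a, 0x5a, 0x4f, 0x25, 0x25, 0x89, 0x0e]
t1 = [0x47, 0x0e, 0x5a, 0x25, 0x5a, 0x5a, 0x4f, 0x47]
t2 = [0x47, 0x47, 0x5a, 0x0e, 0x5a, 0x5a, 0x4f, 0x25]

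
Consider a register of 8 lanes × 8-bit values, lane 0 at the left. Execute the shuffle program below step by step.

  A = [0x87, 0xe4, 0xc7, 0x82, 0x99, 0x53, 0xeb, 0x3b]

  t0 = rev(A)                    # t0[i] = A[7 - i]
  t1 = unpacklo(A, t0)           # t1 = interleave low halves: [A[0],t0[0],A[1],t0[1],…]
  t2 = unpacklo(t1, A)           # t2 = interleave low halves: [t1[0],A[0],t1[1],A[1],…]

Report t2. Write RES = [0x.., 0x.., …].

→ t0 |3b|eb|53|99|82|c7|e4|87|
→ t1 |87|3b|e4|eb|c7|53|82|99|
→ t2 |87|87|3b|e4|e4|c7|eb|82|

RES = [0x87, 0x87, 0x3b, 0xe4, 0xe4, 0xc7, 0xeb, 0x82]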